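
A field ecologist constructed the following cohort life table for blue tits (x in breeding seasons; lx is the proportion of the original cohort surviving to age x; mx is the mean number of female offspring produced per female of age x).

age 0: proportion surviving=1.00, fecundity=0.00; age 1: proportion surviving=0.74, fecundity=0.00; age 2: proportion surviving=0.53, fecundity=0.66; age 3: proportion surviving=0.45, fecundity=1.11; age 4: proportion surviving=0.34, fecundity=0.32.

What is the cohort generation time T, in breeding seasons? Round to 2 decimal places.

2.75

lx·mx: 0, 0, 0.3498, 0.4995, 0.1088 → R0 = 0.9581
x·lx·mx: 0, 0, 0.6996, 1.4985, 0.4352 → Σ = 2.6333
T = 2.6333 / 0.9581 = 2.74846… → 2.75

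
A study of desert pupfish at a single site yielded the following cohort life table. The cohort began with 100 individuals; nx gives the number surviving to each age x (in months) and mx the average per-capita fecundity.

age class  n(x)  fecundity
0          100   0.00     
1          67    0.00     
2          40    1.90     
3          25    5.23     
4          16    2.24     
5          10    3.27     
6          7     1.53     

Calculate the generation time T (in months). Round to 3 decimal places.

lx = nx/n0 = nx/100: 1, 0.67, 0.4, 0.25, 0.16, 0.1, 0.07
lx·mx: 0, 0, 0.76, 1.3075, 0.3584, 0.327, 0.1071 → R0 = 2.86
x·lx·mx: 0, 0, 1.52, 3.9225, 1.4336, 1.635, 0.6426 → Σ = 9.1537
T = 9.1537 / 2.86 = 3.200594… → 3.201

3.201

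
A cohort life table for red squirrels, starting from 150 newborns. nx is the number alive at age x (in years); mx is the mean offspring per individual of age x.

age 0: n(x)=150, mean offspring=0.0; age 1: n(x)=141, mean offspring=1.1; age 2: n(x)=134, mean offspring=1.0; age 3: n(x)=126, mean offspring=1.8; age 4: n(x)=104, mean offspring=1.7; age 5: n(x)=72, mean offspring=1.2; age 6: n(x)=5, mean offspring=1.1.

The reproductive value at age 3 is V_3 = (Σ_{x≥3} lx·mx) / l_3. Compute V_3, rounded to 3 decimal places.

3.933

lx = nx/n0 = nx/150: 1, 0.94, 0.89333…, 0.84, 0.69333…, 0.48, 0.03333…
lx·mx for x ≥ 3: 1.512, 1.178667…, 0.576, 0.036667… → sum = 3.303333…
V_3 = 3.303333… / l_3 = 3.303333… / 0.84 = 3.93254… → 3.933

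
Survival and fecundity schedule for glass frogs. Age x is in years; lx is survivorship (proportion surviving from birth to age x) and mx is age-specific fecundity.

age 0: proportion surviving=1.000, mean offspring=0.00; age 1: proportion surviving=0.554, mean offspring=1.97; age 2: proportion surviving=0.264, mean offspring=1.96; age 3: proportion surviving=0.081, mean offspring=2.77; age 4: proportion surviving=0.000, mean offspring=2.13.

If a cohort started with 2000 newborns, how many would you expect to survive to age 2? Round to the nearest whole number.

Expected survivors = N0 · l_2 = 2000 × 0.264 = 528 → 528

528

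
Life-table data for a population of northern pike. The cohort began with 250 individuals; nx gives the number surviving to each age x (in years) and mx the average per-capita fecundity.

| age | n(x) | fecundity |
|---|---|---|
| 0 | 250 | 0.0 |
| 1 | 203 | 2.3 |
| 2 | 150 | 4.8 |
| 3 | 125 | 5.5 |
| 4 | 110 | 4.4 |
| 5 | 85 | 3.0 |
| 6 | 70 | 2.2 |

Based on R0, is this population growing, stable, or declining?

growing

lx = nx/n0 = nx/250: 1, 0.812, 0.6, 0.5, 0.44, 0.34, 0.28
R0 = Σ lx·mx = 0 + 1.8676 + 2.88 + 2.75 + 1.936 + 1.02 + 0.616 = 11.0696
R0 > 1, so the population is growing.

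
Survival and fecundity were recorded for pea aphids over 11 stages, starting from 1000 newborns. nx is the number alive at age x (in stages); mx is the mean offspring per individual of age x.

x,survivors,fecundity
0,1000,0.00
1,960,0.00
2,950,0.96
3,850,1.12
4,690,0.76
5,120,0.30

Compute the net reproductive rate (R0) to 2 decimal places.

2.42

lx = nx/n0 = nx/1000: 1, 0.96, 0.95, 0.85, 0.69, 0.12
lx·mx by age: 0, 0, 0.912, 0.952, 0.5244, 0.036
R0 = Σ lx·mx = 2.4244 → 2.42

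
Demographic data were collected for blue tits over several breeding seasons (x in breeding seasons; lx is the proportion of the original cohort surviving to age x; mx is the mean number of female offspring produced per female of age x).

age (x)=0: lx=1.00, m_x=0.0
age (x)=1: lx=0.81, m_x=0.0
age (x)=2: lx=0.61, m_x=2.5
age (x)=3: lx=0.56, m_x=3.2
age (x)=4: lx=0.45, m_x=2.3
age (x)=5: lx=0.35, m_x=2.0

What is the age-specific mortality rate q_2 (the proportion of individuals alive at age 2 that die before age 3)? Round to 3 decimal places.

q_2 = (l_2 − l_3) / l_2 = (0.61 − 0.56) / 0.61
     = 0.05 / 0.61 = 0.081967… → 0.082

0.082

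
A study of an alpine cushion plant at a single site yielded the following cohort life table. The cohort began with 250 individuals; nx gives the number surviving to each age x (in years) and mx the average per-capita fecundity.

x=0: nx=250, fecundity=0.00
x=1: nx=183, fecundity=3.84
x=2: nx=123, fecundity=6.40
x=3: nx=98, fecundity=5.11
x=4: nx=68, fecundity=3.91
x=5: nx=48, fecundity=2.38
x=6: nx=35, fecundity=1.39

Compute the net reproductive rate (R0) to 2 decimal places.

lx = nx/n0 = nx/250: 1, 0.732, 0.492, 0.392, 0.272, 0.192, 0.14
lx·mx by age: 0, 2.81088, 3.1488, 2.00312, 1.06352, 0.45696, 0.1946
R0 = Σ lx·mx = 9.67788 → 9.68

9.68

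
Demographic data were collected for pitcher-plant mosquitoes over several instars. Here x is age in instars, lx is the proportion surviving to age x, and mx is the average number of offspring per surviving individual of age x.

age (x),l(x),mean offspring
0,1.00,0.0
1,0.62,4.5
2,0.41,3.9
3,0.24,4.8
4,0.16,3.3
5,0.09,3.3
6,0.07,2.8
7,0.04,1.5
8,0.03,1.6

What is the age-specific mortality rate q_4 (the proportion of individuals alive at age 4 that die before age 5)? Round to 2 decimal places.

0.44

q_4 = (l_4 − l_5) / l_4 = (0.16 − 0.09) / 0.16
     = 0.07 / 0.16 = 0.4375 → 0.44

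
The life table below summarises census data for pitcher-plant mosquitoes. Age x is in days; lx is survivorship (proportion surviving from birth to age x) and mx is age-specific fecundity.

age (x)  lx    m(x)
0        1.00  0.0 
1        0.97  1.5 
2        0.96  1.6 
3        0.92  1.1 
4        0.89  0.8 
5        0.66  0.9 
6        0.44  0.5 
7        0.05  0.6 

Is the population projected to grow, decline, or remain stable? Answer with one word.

growing

R0 = Σ lx·mx = 0 + 1.455 + 1.536 + 1.012 + 0.712 + 0.594 + 0.22 + 0.03 = 5.559
R0 > 1, so the population is growing.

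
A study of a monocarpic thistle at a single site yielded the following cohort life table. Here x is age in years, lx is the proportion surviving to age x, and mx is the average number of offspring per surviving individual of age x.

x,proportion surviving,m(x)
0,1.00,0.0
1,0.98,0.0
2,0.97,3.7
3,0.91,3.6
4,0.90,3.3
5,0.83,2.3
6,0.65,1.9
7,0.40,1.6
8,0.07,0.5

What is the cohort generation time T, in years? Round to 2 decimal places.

3.71

lx·mx: 0, 0, 3.589, 3.276, 2.97, 1.909, 1.235, 0.64, 0.035 → R0 = 13.654
x·lx·mx: 0, 0, 7.178, 9.828, 11.88, 9.545, 7.41, 4.48, 0.28 → Σ = 50.601
T = 50.601 / 13.654 = 3.705947… → 3.71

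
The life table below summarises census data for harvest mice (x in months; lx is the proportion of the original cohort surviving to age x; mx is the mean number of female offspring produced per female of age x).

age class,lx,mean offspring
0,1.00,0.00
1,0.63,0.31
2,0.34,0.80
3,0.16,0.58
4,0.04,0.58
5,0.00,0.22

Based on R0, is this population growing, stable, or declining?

R0 = Σ lx·mx = 0 + 0.1953 + 0.272 + 0.0928 + 0.0232 + 0 = 0.5833
R0 < 1, so the population is declining.

declining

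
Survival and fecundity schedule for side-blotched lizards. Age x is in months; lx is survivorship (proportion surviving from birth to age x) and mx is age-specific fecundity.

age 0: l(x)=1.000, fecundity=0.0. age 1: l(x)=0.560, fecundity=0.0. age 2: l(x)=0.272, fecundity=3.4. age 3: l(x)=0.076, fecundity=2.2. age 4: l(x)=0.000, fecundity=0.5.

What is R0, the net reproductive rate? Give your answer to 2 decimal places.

1.09

lx·mx by age: 0, 0, 0.9248, 0.1672, 0
R0 = Σ lx·mx = 1.092 → 1.09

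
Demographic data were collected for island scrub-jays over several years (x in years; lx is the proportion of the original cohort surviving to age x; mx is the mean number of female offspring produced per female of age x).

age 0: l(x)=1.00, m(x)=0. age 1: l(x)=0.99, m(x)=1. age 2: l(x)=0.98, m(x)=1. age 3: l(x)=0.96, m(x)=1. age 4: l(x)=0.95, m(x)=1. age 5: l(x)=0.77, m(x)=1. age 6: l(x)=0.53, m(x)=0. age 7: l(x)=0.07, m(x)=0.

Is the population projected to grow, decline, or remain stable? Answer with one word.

growing

R0 = Σ lx·mx = 0 + 0.99 + 0.98 + 0.96 + 0.95 + 0.77 + 0 + 0 = 4.65
R0 > 1, so the population is growing.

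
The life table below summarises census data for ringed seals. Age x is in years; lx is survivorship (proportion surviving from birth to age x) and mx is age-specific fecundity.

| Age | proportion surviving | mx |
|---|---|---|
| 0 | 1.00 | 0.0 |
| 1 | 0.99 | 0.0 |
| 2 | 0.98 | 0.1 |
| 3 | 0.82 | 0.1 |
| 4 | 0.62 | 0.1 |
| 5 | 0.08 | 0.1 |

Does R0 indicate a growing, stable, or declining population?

R0 = Σ lx·mx = 0 + 0 + 0.098 + 0.082 + 0.062 + 0.008 = 0.25
R0 < 1, so the population is declining.

declining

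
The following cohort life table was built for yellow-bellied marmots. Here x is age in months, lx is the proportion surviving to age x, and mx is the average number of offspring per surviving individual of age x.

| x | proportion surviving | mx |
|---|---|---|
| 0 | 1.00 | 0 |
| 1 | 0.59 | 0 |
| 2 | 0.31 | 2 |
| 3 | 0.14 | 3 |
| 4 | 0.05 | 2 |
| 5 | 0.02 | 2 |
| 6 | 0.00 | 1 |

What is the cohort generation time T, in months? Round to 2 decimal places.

lx·mx: 0, 0, 0.62, 0.42, 0.1, 0.04, 0 → R0 = 1.18
x·lx·mx: 0, 0, 1.24, 1.26, 0.4, 0.2, 0 → Σ = 3.1
T = 3.1 / 1.18 = 2.627119… → 2.63

2.63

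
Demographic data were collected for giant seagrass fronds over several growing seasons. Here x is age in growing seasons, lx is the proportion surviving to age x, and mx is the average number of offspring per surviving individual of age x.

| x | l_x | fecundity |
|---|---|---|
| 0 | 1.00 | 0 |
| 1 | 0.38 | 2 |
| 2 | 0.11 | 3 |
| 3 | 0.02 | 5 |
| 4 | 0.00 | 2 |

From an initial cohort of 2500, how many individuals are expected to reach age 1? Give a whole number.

Expected survivors = N0 · l_1 = 2500 × 0.38 = 950 → 950

950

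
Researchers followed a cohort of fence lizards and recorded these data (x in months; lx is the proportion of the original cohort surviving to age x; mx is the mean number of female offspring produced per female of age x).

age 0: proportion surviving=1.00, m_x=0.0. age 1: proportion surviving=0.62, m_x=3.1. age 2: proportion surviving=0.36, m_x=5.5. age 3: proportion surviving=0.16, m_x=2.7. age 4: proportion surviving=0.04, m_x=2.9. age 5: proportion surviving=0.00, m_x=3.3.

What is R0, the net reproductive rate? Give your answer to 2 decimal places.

lx·mx by age: 0, 1.922, 1.98, 0.432, 0.116, 0
R0 = Σ lx·mx = 4.45 → 4.45

4.45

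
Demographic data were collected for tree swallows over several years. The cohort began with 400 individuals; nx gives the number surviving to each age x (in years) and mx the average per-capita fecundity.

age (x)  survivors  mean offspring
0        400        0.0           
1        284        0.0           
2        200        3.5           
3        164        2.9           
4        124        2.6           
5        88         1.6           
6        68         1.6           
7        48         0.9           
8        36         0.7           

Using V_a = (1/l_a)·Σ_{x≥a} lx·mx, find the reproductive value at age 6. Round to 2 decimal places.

2.61

lx = nx/n0 = nx/400: 1, 0.71, 0.5, 0.41, 0.31, 0.22, 0.17, 0.12, 0.09
lx·mx for x ≥ 6: 0.272, 0.108, 0.063 → sum = 0.443
V_6 = 0.443 / l_6 = 0.443 / 0.17 = 2.605882… → 2.61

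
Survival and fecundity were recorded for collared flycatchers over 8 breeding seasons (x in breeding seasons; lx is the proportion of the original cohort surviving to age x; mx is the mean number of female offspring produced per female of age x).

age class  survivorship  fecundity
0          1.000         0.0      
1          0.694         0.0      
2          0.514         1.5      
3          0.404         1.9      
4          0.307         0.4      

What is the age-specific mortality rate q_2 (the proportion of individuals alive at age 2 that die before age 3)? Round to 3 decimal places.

0.214

q_2 = (l_2 − l_3) / l_2 = (0.514 − 0.404) / 0.514
     = 0.11 / 0.514 = 0.214008… → 0.214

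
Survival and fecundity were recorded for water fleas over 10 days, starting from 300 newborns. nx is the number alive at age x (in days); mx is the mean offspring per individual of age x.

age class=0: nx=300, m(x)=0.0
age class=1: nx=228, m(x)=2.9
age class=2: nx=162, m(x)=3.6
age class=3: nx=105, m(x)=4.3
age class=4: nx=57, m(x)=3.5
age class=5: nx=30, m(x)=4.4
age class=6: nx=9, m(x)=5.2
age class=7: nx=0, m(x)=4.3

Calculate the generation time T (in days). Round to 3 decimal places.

2.372

lx = nx/n0 = nx/300: 1, 0.76, 0.54, 0.35, 0.19, 0.1, 0.03, 0
lx·mx: 0, 2.204, 1.944, 1.505, 0.665, 0.44, 0.156, 0 → R0 = 6.914
x·lx·mx: 0, 2.204, 3.888, 4.515, 2.66, 2.2, 0.936, 0 → Σ = 16.403
T = 16.403 / 6.914 = 2.372433… → 2.372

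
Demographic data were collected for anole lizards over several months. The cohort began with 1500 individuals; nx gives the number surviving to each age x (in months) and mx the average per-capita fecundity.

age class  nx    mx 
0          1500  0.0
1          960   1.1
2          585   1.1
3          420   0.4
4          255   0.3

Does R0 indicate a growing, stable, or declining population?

growing

lx = nx/n0 = nx/1500: 1, 0.64, 0.39, 0.28, 0.17
R0 = Σ lx·mx = 0 + 0.704 + 0.429 + 0.112 + 0.051 = 1.296
R0 > 1, so the population is growing.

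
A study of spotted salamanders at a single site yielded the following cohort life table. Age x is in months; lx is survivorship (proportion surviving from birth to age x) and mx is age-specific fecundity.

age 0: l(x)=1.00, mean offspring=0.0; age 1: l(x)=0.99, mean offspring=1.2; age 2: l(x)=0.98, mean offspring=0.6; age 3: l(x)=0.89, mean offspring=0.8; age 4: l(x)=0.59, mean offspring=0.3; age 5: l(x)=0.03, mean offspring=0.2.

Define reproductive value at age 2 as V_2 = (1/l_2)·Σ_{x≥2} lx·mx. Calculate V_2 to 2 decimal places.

lx·mx for x ≥ 2: 0.588, 0.712, 0.177, 0.006 → sum = 1.483
V_2 = 1.483 / l_2 = 1.483 / 0.98 = 1.513265… → 1.51

1.51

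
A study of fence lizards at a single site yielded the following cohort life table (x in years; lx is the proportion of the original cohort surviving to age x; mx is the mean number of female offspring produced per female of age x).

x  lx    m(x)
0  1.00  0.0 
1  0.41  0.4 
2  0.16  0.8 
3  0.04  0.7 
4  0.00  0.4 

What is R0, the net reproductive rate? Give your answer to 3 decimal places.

lx·mx by age: 0, 0.164, 0.128, 0.028, 0
R0 = Σ lx·mx = 0.32 → 0.320

0.320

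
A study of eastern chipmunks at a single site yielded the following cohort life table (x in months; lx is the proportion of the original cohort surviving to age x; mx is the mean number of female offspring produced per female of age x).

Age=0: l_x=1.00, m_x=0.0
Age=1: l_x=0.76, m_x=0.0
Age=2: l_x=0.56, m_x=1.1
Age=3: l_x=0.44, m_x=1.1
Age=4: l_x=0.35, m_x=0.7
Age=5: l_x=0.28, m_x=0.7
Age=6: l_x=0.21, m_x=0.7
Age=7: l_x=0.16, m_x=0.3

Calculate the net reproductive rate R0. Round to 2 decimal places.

lx·mx by age: 0, 0, 0.616, 0.484, 0.245, 0.196, 0.147, 0.048
R0 = Σ lx·mx = 1.736 → 1.74

1.74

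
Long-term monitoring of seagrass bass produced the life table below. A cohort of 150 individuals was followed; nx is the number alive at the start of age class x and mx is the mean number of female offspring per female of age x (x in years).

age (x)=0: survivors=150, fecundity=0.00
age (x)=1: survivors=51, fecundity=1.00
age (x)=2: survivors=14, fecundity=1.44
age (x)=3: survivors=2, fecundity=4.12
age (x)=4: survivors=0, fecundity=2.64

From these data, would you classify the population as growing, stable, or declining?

declining

lx = nx/n0 = nx/150: 1, 0.34, 0.09333…, 0.01333…, 0
R0 = Σ lx·mx = 0 + 0.34 + 0.1344… + 0.054933… + 0 = 0.529333…
R0 < 1, so the population is declining.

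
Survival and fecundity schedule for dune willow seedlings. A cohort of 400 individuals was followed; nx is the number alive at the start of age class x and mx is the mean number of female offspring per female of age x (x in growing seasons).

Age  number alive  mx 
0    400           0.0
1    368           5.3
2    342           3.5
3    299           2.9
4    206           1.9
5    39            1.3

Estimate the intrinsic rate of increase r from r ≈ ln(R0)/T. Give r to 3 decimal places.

lx = nx/n0 = nx/400: 1, 0.92, 0.855, 0.7475, 0.515, 0.0975
R0 = Σ lx·mx = 0 + 4.876 + 2.9925 + 2.16775 + 0.9785 + 0.12675 = 11.1415
Σ x·lx·mx = 21.912; T = 21.912/11.1415 = 1.9667…
r ≈ ln(R0)/T = ln(11.1415)/1.9667… = 1.22575… → 1.226

1.226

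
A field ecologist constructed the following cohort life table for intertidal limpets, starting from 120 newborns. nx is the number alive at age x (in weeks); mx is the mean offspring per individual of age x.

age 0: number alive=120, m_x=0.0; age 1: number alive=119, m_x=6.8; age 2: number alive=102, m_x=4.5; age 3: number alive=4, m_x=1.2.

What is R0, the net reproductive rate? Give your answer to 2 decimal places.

10.61

lx = nx/n0 = nx/120: 1, 0.99167…, 0.85, 0.03333…
lx·mx by age: 0, 6.743333…, 3.825, 0.04…
R0 = Σ lx·mx = 10.608333… → 10.61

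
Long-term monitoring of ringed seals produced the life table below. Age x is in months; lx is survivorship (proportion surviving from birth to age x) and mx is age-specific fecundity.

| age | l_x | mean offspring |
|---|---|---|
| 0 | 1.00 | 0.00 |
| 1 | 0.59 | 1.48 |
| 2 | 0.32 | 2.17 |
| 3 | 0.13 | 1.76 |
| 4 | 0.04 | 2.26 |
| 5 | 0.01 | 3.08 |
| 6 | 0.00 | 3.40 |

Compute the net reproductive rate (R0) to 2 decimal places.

lx·mx by age: 0, 0.8732, 0.6944, 0.2288, 0.0904, 0.0308, 0
R0 = Σ lx·mx = 1.9176 → 1.92

1.92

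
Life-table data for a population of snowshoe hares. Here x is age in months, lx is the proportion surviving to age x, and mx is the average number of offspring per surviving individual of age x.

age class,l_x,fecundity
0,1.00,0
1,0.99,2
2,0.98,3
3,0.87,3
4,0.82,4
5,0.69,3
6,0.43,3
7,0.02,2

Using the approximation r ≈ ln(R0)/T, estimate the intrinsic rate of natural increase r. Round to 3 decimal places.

0.799

R0 = Σ lx·mx = 0 + 1.98 + 2.94 + 2.61 + 3.28 + 2.07 + 1.29 + 0.04 = 14.21
Σ x·lx·mx = 47.18; T = 47.18/14.21 = 3.3202…
r ≈ ln(R0)/T = ln(14.21)/3.3202… = 0.79933… → 0.799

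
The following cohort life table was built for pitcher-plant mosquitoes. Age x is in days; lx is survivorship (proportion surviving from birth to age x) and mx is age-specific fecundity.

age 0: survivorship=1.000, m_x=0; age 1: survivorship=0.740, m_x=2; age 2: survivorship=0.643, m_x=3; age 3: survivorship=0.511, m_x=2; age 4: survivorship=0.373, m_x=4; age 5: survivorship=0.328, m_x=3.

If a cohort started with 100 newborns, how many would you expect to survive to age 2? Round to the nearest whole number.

64

Expected survivors = N0 · l_2 = 100 × 0.643 = 64.3 → 64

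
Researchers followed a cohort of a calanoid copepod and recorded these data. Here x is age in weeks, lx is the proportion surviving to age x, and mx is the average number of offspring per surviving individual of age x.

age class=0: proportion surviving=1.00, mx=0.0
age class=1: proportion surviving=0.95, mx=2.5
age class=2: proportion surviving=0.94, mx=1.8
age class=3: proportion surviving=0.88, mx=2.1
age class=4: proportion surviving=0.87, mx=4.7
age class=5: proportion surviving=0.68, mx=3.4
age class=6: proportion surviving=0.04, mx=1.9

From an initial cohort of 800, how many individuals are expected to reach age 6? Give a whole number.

Expected survivors = N0 · l_6 = 800 × 0.04 = 32 → 32

32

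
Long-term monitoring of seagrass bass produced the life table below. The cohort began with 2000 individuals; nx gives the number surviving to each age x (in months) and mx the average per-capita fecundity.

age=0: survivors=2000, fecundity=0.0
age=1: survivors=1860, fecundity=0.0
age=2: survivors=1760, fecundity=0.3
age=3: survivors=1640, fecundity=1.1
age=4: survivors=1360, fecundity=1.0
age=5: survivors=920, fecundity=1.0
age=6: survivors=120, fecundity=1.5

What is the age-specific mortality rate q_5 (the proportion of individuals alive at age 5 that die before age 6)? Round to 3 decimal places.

0.870

lx = nx/n0 = nx/2000: 1, 0.93, 0.88, 0.82, 0.68, 0.46, 0.06
q_5 = (l_5 − l_6) / l_5 = (0.46 − 0.06) / 0.46
     = 0.4 / 0.46 = 0.869565… → 0.870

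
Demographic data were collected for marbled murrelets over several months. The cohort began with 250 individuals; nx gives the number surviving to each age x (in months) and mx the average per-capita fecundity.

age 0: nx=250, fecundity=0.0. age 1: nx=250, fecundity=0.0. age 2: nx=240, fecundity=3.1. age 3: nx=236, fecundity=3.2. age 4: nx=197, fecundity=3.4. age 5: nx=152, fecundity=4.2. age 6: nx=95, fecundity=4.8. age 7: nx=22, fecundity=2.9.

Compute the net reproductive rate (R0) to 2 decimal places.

13.31

lx = nx/n0 = nx/250: 1, 1, 0.96, 0.944, 0.788, 0.608, 0.38, 0.088
lx·mx by age: 0, 0, 2.976, 3.0208, 2.6792, 2.5536, 1.824, 0.2552
R0 = Σ lx·mx = 13.3088 → 13.31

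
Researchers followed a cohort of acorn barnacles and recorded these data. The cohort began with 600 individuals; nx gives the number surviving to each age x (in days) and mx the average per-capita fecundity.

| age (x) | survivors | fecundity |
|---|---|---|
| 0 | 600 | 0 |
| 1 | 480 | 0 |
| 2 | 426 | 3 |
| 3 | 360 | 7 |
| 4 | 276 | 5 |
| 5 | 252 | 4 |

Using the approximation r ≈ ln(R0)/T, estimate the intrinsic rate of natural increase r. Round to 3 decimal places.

0.698

lx = nx/n0 = nx/600: 1, 0.8, 0.71, 0.6, 0.46, 0.42
R0 = Σ lx·mx = 0 + 0 + 2.13 + 4.2 + 2.3 + 1.68 = 10.31
Σ x·lx·mx = 34.46; T = 34.46/10.31 = 3.34239…
r ≈ ln(R0)/T = ln(10.31)/3.34239… = 0.69804… → 0.698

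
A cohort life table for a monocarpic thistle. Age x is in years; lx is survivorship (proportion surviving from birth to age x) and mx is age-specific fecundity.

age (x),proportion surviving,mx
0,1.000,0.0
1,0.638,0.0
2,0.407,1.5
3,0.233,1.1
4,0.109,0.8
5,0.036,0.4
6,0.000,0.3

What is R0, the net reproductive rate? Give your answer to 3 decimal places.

lx·mx by age: 0, 0, 0.6105, 0.2563, 0.0872, 0.0144, 0
R0 = Σ lx·mx = 0.9684 → 0.968

0.968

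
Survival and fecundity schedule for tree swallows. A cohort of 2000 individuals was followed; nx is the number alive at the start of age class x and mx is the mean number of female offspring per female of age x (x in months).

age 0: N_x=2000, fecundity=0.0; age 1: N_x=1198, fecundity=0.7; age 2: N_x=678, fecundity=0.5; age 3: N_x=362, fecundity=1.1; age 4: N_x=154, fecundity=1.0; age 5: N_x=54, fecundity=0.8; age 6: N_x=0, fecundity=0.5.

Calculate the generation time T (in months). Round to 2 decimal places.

2.00

lx = nx/n0 = nx/2000: 1, 0.599, 0.339, 0.181, 0.077, 0.027, 0
lx·mx: 0, 0.4193, 0.1695, 0.1991, 0.077, 0.0216, 0 → R0 = 0.8865
x·lx·mx: 0, 0.4193, 0.339, 0.5973, 0.308, 0.108, 0 → Σ = 1.7716
T = 1.7716 / 0.8865 = 1.998421… → 2.00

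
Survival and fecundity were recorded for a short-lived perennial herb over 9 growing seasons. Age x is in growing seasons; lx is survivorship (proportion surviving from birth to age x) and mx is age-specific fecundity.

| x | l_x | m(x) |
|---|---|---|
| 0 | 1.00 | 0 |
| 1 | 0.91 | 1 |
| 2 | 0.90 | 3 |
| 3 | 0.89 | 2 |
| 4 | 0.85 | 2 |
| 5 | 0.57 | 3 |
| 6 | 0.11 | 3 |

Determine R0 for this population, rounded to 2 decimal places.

lx·mx by age: 0, 0.91, 2.7, 1.78, 1.7, 1.71, 0.33
R0 = Σ lx·mx = 9.13 → 9.13

9.13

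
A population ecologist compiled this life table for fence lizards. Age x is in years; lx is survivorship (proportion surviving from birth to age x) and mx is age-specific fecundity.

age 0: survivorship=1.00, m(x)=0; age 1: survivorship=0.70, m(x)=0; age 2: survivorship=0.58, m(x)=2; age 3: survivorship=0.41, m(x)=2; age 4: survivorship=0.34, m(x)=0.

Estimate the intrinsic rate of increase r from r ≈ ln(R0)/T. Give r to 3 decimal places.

R0 = Σ lx·mx = 0 + 0 + 1.16 + 0.82 + 0 = 1.98
Σ x·lx·mx = 4.78; T = 4.78/1.98 = 2.41414…
r ≈ ln(R0)/T = ln(1.98)/2.41414… = 0.28296… → 0.283

0.283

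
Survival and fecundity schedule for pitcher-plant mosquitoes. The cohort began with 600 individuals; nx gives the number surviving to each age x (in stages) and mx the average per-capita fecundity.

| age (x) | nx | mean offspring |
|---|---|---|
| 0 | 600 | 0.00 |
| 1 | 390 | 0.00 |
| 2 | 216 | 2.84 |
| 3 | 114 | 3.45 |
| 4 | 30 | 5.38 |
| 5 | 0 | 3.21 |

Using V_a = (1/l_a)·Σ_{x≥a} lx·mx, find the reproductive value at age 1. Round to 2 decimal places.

lx = nx/n0 = nx/600: 1, 0.65, 0.36, 0.19, 0.05, 0
lx·mx for x ≥ 1: 0, 1.0224, 0.6555, 0.269, 0 → sum = 1.9469
V_1 = 1.9469 / l_1 = 1.9469 / 0.65 = 2.995231… → 3.00

3.00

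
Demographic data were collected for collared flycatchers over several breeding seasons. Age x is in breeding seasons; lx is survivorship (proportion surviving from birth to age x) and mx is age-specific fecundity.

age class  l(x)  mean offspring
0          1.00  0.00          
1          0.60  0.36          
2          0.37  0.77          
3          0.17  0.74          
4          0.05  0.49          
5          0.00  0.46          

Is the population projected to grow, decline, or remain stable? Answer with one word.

declining

R0 = Σ lx·mx = 0 + 0.216 + 0.2849 + 0.1258 + 0.0245 + 0 = 0.6512
R0 < 1, so the population is declining.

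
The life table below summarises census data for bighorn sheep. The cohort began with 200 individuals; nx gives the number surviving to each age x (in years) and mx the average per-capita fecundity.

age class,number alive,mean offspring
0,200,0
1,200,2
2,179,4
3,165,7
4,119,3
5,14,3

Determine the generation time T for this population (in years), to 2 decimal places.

2.60

lx = nx/n0 = nx/200: 1, 1, 0.895, 0.825, 0.595, 0.07
lx·mx: 0, 2, 3.58, 5.775, 1.785, 0.21 → R0 = 13.35
x·lx·mx: 0, 2, 7.16, 17.325, 7.14, 1.05 → Σ = 34.675
T = 34.675 / 13.35 = 2.597378… → 2.60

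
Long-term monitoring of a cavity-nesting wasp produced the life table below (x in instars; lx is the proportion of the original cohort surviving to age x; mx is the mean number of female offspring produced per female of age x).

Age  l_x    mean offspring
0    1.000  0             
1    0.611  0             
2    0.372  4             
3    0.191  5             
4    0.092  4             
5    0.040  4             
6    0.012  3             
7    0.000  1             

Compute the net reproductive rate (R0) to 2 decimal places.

3.01

lx·mx by age: 0, 0, 1.488, 0.955, 0.368, 0.16, 0.036, 0
R0 = Σ lx·mx = 3.007 → 3.01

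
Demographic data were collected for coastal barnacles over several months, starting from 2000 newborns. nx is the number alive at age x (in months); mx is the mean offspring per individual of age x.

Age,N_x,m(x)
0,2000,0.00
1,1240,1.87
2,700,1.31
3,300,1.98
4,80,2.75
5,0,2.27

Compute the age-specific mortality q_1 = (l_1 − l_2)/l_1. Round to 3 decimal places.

0.435

lx = nx/n0 = nx/2000: 1, 0.62, 0.35, 0.15, 0.04, 0
q_1 = (l_1 − l_2) / l_1 = (0.62 − 0.35) / 0.62
     = 0.27 / 0.62 = 0.435484… → 0.435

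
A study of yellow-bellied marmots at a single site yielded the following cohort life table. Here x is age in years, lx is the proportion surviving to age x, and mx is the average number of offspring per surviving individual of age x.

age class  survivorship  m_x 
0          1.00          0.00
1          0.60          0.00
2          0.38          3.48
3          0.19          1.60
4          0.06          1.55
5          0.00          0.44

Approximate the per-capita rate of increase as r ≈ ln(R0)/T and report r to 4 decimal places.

R0 = Σ lx·mx = 0 + 0 + 1.3224 + 0.304 + 0.093 + 0 = 1.7194
Σ x·lx·mx = 3.9288; T = 3.9288/1.7194 = 2.28498…
r ≈ ln(R0)/T = ln(1.7194)/2.28498… = 0.23719… → 0.2372

0.2372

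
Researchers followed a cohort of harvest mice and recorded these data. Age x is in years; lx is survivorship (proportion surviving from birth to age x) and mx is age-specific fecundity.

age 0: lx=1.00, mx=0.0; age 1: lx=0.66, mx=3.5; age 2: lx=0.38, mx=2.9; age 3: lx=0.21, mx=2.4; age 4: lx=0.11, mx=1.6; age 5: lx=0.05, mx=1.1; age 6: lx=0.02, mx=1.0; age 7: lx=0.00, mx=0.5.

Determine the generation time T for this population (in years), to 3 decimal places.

1.710

lx·mx: 0, 2.31, 1.102, 0.504, 0.176, 0.055, 0.02, 0 → R0 = 4.167
x·lx·mx: 0, 2.31, 2.204, 1.512, 0.704, 0.275, 0.12, 0 → Σ = 7.125
T = 7.125 / 4.167 = 1.709863… → 1.710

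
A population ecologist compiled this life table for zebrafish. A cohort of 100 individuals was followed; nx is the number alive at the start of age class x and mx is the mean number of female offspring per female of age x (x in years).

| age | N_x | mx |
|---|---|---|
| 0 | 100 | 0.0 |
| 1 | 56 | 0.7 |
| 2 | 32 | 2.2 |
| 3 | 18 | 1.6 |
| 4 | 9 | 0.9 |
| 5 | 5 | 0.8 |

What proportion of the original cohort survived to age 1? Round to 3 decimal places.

l_1 = n_1/n_0 = 56/100 = 0.56 → 0.560

0.560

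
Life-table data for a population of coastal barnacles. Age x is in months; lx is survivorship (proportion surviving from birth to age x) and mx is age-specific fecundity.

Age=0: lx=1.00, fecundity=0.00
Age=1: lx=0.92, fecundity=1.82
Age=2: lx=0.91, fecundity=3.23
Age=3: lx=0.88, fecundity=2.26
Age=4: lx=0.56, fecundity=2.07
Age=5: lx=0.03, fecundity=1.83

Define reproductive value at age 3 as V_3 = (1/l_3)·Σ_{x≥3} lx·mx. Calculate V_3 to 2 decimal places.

lx·mx for x ≥ 3: 1.9888, 1.1592, 0.0549 → sum = 3.2029
V_3 = 3.2029 / l_3 = 3.2029 / 0.88 = 3.639659… → 3.64

3.64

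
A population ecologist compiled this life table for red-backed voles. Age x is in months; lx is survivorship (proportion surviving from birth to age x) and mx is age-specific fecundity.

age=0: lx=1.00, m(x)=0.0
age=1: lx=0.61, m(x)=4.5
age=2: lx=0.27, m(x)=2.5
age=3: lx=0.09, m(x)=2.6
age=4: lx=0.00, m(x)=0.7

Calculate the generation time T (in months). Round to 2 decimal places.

lx·mx: 0, 2.745, 0.675, 0.234, 0 → R0 = 3.654
x·lx·mx: 0, 2.745, 1.35, 0.702, 0 → Σ = 4.797
T = 4.797 / 3.654 = 1.312808… → 1.31

1.31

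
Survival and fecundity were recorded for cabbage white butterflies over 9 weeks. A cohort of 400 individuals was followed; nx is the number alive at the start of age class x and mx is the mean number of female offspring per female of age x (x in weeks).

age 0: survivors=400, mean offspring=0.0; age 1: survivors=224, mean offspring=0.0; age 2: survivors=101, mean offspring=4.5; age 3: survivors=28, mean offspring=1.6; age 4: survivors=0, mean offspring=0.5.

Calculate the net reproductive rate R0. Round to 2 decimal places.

lx = nx/n0 = nx/400: 1, 0.56, 0.2525, 0.07, 0
lx·mx by age: 0, 0, 1.13625, 0.112, 0
R0 = Σ lx·mx = 1.24825 → 1.25

1.25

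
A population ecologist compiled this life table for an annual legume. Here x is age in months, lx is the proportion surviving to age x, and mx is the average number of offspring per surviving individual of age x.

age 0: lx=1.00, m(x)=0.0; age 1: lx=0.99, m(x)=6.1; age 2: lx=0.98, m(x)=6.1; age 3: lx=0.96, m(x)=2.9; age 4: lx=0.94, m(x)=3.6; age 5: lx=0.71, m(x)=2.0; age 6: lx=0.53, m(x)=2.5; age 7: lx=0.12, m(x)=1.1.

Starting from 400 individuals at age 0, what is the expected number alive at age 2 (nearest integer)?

Expected survivors = N0 · l_2 = 400 × 0.98 = 392 → 392

392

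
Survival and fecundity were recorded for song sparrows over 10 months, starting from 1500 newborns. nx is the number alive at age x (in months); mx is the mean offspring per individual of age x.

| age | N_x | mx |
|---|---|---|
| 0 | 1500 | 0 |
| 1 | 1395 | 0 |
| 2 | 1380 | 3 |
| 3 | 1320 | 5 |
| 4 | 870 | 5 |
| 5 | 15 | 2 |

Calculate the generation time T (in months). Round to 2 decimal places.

lx = nx/n0 = nx/1500: 1, 0.93, 0.92, 0.88, 0.58, 0.01
lx·mx: 0, 0, 2.76, 4.4, 2.9, 0.02 → R0 = 10.08
x·lx·mx: 0, 0, 5.52, 13.2, 11.6, 0.1 → Σ = 30.42
T = 30.42 / 10.08 = 3.017857… → 3.02

3.02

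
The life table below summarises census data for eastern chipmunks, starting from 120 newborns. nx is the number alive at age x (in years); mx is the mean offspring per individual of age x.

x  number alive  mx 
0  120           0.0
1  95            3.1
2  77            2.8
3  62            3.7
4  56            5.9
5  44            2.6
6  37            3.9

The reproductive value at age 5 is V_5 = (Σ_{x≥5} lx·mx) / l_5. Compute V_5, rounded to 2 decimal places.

5.88

lx = nx/n0 = nx/120: 1, 0.79167…, 0.64167…, 0.51667…, 0.46667…, 0.36667…, 0.30833…
lx·mx for x ≥ 5: 0.953333…, 1.2025… → sum = 2.155833…
V_5 = 2.155833… / l_5 = 2.155833… / 0.366667… = 5.879545… → 5.88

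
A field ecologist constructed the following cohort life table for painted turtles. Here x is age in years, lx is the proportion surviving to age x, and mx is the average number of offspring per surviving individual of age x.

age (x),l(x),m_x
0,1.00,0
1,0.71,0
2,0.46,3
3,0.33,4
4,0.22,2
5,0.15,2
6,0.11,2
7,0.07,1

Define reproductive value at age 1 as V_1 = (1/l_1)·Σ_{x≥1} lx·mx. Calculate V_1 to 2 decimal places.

5.25

lx·mx for x ≥ 1: 0, 1.38, 1.32, 0.44, 0.3, 0.22, 0.07 → sum = 3.73
V_1 = 3.73 / l_1 = 3.73 / 0.71 = 5.253521… → 5.25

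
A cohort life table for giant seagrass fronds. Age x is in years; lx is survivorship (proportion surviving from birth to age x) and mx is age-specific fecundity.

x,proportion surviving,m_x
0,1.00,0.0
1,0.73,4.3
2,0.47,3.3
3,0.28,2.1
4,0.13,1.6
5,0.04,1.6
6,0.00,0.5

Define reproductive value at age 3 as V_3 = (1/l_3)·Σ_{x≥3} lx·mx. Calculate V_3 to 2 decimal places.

lx·mx for x ≥ 3: 0.588, 0.208, 0.064, 0 → sum = 0.86
V_3 = 0.86 / l_3 = 0.86 / 0.28 = 3.071429… → 3.07

3.07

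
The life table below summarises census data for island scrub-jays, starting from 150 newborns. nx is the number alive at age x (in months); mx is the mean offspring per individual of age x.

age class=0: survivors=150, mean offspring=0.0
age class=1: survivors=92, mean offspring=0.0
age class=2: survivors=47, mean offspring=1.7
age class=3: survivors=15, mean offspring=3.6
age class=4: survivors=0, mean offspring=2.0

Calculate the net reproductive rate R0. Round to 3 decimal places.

0.893

lx = nx/n0 = nx/150: 1, 0.61333…, 0.31333…, 0.1, 0
lx·mx by age: 0, 0, 0.532667…, 0.36, 0
R0 = Σ lx·mx = 0.892667… → 0.893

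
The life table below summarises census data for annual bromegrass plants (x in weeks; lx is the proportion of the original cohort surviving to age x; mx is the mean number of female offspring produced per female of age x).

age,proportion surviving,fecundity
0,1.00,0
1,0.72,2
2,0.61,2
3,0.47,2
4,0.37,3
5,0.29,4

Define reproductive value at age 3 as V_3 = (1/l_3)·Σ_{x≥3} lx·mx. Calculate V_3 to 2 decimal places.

lx·mx for x ≥ 3: 0.94, 1.11, 1.16 → sum = 3.21
V_3 = 3.21 / l_3 = 3.21 / 0.47 = 6.829787… → 6.83

6.83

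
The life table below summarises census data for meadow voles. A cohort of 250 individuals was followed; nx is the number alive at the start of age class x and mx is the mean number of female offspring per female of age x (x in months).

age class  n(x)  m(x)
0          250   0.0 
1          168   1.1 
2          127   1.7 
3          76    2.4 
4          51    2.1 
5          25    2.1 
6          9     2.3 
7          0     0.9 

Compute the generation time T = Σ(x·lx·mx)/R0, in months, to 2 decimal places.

lx = nx/n0 = nx/250: 1, 0.672, 0.508, 0.304, 0.204, 0.1, 0.036, 0
lx·mx: 0, 0.7392, 0.8636, 0.7296, 0.4284, 0.21, 0.0828, 0 → R0 = 3.0536
x·lx·mx: 0, 0.7392, 1.7272, 2.1888, 1.7136, 1.05, 0.4968, 0 → Σ = 7.9156
T = 7.9156 / 3.0536 = 2.592219… → 2.59

2.59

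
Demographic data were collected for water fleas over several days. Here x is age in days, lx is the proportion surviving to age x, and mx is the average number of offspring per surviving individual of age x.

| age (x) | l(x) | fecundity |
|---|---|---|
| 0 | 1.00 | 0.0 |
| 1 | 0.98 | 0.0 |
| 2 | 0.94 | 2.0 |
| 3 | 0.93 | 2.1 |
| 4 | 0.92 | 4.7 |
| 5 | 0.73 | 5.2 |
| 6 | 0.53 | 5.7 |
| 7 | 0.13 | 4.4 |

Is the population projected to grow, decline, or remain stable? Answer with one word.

R0 = Σ lx·mx = 0 + 0 + 1.88 + 1.953 + 4.324 + 3.796 + 3.021 + 0.572 = 15.546
R0 > 1, so the population is growing.

growing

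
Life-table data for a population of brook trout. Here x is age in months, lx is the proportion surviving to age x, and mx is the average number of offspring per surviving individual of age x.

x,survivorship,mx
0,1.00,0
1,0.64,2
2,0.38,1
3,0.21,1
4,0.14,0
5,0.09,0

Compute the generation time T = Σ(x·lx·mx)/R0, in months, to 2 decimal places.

1.43

lx·mx: 0, 1.28, 0.38, 0.21, 0, 0 → R0 = 1.87
x·lx·mx: 0, 1.28, 0.76, 0.63, 0, 0 → Σ = 2.67
T = 2.67 / 1.87 = 1.427807… → 1.43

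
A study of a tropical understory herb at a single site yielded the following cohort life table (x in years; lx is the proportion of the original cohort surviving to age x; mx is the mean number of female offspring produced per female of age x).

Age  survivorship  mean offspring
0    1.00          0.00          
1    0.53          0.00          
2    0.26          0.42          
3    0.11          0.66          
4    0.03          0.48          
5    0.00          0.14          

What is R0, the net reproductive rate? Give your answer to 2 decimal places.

lx·mx by age: 0, 0, 0.1092, 0.0726, 0.0144, 0
R0 = Σ lx·mx = 0.1962 → 0.20

0.20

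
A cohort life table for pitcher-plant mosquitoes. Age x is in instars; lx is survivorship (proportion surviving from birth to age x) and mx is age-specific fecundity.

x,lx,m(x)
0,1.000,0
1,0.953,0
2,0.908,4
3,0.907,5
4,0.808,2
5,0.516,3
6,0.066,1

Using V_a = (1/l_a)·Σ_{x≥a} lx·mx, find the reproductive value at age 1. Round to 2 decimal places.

11.96

lx·mx for x ≥ 1: 0, 3.632, 4.535, 1.616, 1.548, 0.066 → sum = 11.397
V_1 = 11.397 / l_1 = 11.397 / 0.953 = 11.959077… → 11.96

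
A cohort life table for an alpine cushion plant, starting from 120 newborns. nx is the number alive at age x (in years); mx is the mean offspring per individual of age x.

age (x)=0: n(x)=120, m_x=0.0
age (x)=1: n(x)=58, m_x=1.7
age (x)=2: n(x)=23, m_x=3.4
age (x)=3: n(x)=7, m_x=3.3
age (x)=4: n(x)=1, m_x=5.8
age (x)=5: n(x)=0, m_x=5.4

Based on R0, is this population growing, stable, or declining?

growing

lx = nx/n0 = nx/120: 1, 0.48333…, 0.19167…, 0.05833…, 0.00833…, 0
R0 = Σ lx·mx = 0 + 0.821667… + 0.651667… + 0.1925… + 0.048333… + 0 = 1.714167…
R0 > 1, so the population is growing.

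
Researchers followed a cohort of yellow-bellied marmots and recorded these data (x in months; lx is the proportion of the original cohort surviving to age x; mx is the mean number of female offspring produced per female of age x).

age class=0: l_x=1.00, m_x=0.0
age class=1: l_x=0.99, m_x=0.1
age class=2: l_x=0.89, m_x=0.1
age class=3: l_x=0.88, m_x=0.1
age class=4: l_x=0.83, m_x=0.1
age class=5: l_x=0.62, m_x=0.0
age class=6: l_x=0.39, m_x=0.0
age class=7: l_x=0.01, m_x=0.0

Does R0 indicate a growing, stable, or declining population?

declining

R0 = Σ lx·mx = 0 + 0.099 + 0.089 + 0.088 + 0.083 + 0 + 0 + 0 = 0.359
R0 < 1, so the population is declining.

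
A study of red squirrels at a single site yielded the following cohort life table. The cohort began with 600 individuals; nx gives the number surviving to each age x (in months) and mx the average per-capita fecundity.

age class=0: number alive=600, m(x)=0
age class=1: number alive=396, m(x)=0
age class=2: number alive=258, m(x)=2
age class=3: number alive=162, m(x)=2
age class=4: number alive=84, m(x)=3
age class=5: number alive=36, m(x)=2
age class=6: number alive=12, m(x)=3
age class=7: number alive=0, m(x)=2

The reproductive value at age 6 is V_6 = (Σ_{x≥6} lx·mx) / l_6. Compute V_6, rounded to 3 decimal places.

lx = nx/n0 = nx/600: 1, 0.66, 0.43, 0.27, 0.14, 0.06, 0.02, 0
lx·mx for x ≥ 6: 0.06, 0 → sum = 0.06
V_6 = 0.06 / l_6 = 0.06 / 0.02 = 3 → 3.000

3.000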